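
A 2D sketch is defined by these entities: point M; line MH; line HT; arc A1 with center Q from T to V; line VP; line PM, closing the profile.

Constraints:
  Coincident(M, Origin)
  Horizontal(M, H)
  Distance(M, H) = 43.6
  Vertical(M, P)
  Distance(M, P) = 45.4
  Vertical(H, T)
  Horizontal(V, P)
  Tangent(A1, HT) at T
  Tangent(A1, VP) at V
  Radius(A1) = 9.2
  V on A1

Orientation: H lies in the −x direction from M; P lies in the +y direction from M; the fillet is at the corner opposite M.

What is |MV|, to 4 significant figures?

56.96

M is at the origin; MH is horizontal with |MH| = 43.6 and H on the −x side, so H = (-43.60, 0.000). M and P share the same x with |MP| = 45.4 and P on the +y side, so P = (0.000, 45.40). The virtual corner opposite M is at (-43.60, 45.40). Tangency of A1 to HT means the radius QT is perpendicular to HT and since A1 is tangent to VP there, QV ⟂ VP, with radius 9.2, so the center Q sits 9.2 in from both sides at Q = (-34.40, 36.20). That places the tangent points at T = (-43.60, 36.20) on HT and V = (-34.40, 45.40) on VP. Then |MV| = |V − M| = 56.96.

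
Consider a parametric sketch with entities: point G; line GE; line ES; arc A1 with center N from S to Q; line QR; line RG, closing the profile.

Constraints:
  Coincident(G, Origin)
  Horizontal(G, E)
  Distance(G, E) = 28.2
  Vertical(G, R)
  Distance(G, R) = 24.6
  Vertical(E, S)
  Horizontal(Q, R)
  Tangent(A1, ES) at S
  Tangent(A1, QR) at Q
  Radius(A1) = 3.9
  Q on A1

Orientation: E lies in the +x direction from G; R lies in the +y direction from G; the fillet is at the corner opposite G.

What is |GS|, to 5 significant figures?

34.982

G is at the origin; G and E share the same y with |GE| = 28.2 and E on the +x side, so E = (28.200, 0.0000). GR is vertical with |GR| = 24.6 and R on the +y side, so R = (0.0000, 24.600). The virtual corner opposite G is at (28.200, 24.600). A1 meets ES tangentially, so NS is at right angles to ES and A1 meets QR tangentially, so NQ is at right angles to QR, with radius 3.9, so the center N sits 3.9 in from both sides at N = (24.300, 20.700). That places the tangent points at S = (28.200, 20.700) on ES and Q = (24.300, 24.600) on QR. Then |GS| = |S − G| = 34.982.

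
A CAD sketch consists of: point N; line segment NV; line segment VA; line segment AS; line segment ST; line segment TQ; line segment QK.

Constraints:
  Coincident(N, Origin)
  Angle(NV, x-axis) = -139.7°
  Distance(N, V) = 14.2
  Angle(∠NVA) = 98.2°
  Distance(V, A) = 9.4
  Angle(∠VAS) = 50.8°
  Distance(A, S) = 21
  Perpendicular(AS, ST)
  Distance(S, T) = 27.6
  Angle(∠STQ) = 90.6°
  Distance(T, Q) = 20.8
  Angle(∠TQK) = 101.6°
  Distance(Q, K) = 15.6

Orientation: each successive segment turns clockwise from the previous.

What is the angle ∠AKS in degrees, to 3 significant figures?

48.6°

∠STQ = 90.6° gives TQ at -170° from the x-axis; with |TQ| = 20.8, Q = (-13.2, -30.4). ∠TQK = 101.6° gives QK at 112° from the x-axis; with |QK| = 15.6, K = (-18.9, -15.9). Then cos ∠AKS = KA·KS / (|KA||KS|), giving 48.6°.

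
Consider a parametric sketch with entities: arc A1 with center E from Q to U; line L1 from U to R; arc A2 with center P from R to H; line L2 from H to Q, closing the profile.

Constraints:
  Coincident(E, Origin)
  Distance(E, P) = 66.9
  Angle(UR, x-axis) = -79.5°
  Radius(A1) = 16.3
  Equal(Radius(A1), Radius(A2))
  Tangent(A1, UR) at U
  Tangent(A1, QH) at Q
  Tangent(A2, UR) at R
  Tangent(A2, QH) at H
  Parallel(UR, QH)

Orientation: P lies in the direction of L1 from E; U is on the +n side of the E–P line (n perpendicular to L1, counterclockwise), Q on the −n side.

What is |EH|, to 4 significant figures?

68.86

The slot axis is L1's direction at -79.5°, so u = (cos -79.5°, sin -79.5°) = (0.1822, -0.9833) and n = (−sin -79.5°, cos -79.5°) = (0.9833, 0.1822). E is at the origin and P lies 66.9 along u from E, so P = 66.9·u = (12.19, -65.78). Tangency of A1 to both parallel lines with radius 16.3 puts U and Q at E ± 16.3·n: U = (16.03, 2.970), Q = (-16.03, -2.970). Equal radii place R and H the same way about P: R = P + 16.3·n = (28.22, -62.81), H = P − 16.3·n = (-3.835, -68.75). Then |EH| = |H − E| = 68.86.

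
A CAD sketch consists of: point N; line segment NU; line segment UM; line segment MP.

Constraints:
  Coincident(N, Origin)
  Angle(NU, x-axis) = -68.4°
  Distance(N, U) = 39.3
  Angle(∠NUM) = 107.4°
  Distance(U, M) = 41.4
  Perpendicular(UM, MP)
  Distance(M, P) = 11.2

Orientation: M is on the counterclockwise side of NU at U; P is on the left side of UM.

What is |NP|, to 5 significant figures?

59.304

N is at the origin; NU runs at -68.4° with length 39.3, so U = 39.3·(cos -68.4°, sin -68.4°) = (14.467, -36.540). ∠NUM = 107.4°, so UM runs at -68.4° + (180° − 107.4°) = 4.2000° from the x-axis; with |UM| = 41.4, M = U + 41.4·(cos 4.2000°, sin 4.2000°) = (55.756, -33.508). UM ⟂ MP; with |MP| = 11.2 on the left of UM, P = M + 11.2·(-0.073238, 0.99731) = (54.936, -22.338). Then |NP| = |P − N| = 59.304.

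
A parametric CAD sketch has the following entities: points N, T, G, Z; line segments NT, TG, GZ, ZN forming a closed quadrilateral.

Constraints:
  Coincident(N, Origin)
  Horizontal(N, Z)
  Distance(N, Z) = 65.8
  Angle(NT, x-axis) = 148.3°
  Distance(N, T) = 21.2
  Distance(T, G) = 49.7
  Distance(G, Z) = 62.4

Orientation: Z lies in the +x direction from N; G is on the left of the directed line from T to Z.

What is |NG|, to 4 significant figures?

47.32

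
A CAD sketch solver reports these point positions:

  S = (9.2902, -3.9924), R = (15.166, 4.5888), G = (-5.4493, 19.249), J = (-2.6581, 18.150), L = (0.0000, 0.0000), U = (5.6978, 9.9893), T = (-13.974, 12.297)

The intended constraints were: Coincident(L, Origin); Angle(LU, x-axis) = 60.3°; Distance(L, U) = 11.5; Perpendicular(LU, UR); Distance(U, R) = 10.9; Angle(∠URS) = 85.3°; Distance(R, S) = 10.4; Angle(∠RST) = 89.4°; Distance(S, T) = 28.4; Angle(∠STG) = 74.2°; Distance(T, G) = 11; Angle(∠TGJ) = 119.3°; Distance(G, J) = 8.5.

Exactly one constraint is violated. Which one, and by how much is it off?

Distance(G, J) = 8.5 — off by 5.50.

L = (0.00, 0.00) ✓; LU at 60.30° ✓; |LU| = 11.50 ✓; ∠(LU, UR) = 90.00° ✓; |UR| = 10.90 ✓; ∠URS = 85.30° ✓; |RS| = 10.40 ✓; ∠RST = 89.40° ✓; |ST| = 28.40 ✓; ∠STG = 74.20° ✓; |TG| = 11.00 ✓; ∠TGJ = 119.3° ✓; |GJ| = 3.000 ✗.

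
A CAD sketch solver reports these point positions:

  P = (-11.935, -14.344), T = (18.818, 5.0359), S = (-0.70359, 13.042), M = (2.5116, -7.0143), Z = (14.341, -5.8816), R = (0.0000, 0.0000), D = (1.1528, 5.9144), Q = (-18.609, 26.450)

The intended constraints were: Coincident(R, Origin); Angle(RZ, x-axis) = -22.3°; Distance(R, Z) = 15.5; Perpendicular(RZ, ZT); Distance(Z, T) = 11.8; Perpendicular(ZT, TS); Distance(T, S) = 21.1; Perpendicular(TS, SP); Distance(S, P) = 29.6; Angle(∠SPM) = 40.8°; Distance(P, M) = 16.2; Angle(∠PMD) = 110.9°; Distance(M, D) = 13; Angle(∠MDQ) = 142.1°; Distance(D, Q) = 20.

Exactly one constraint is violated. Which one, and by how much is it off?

Distance(D, Q) = 20 — off by 8.50.

R = (0.00, 0.00) ✓; RZ at -22.30° ✓; |RZ| = 15.50 ✓; ∠(RZ, ZT) = 90.00° ✓; |ZT| = 11.80 ✓; ∠(ZT, TS) = 90.00° ✓; |TS| = 21.10 ✓; ∠(TS, SP) = 90.00° ✓; |SP| = 29.60 ✓; ∠SPM = 40.80° ✓; |PM| = 16.20 ✓; ∠PMD = 110.9° ✓; |MD| = 13.00 ✓; ∠MDQ = 142.1° ✓; |DQ| = 28.50 ✗.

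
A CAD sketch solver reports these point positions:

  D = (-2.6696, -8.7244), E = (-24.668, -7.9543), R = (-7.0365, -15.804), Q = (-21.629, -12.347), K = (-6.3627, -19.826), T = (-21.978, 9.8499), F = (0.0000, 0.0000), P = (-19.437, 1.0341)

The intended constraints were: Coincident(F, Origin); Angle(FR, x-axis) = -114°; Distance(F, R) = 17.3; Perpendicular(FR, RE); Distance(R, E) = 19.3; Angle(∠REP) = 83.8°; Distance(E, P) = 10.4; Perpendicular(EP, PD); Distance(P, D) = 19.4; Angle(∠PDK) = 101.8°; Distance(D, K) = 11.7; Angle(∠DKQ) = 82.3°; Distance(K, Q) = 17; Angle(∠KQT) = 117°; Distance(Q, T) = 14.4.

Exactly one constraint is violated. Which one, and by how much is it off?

Distance(Q, T) = 14.4 — off by 7.80.

F = (0.00, 0.00) ✓; FR at -114.0° ✓; |FR| = 17.30 ✓; ∠(FR, RE) = 90.00° ✓; |RE| = 19.30 ✓; ∠REP = 83.80° ✓; |EP| = 10.40 ✓; ∠(EP, PD) = 90.00° ✓; |PD| = 19.40 ✓; ∠PDK = 101.8° ✓; |DK| = 11.70 ✓; ∠DKQ = 82.30° ✓; |KQ| = 17.00 ✓; ∠KQT = 117.0° ✓; |QT| = 22.20 ✗.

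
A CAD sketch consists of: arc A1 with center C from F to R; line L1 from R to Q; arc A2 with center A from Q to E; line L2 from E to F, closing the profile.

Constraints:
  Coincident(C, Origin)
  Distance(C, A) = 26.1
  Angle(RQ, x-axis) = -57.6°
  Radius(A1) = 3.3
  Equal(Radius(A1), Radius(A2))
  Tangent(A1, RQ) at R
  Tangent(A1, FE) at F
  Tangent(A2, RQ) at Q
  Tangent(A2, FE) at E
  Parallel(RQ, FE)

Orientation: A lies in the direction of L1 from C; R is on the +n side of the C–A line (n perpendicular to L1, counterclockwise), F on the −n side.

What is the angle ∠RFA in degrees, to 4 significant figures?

82.79°

The slot axis is L1's direction at -57.6°, so u = (cos -57.6°, sin -57.6°) = (0.5358, -0.8443) and n = (−sin -57.6°, cos -57.6°) = (0.8443, 0.5358). C is at the origin and A lies 26.1 along u from C, so A = 26.1·u = (13.99, -22.04). Tangency of A1 to both parallel lines with radius 3.3 puts R and F at C ± 3.3·n: R = (2.786, 1.768), F = (-2.786, -1.768). Then cos ∠RFA = FR·FA / (|FR||FA|), giving 82.79°.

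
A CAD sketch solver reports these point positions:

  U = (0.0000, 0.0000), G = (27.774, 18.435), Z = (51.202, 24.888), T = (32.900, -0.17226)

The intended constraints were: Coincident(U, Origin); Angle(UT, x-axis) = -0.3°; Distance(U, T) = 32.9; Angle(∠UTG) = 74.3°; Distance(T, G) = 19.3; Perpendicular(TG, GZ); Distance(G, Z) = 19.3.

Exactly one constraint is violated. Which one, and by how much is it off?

Distance(G, Z) = 19.3 — off by 5.00.

U = (0.00, 0.00) ✓; UT at -0.3000° ✓; |UT| = 32.90 ✓; ∠UTG = 74.30° ✓; |TG| = 19.30 ✓; ∠(TG, GZ) = 90.00° ✓; |GZ| = 24.30 ✗.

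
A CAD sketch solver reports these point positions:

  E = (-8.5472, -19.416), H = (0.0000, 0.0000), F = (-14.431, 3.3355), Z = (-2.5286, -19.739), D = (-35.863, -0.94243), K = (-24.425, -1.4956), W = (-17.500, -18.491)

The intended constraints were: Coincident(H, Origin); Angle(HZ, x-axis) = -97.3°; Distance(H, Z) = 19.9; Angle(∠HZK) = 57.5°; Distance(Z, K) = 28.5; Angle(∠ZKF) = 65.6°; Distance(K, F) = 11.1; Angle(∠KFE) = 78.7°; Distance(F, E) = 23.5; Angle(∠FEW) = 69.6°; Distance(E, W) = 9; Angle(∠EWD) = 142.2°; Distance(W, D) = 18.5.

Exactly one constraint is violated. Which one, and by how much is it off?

Distance(W, D) = 18.5 — off by 6.90.

H = (0.00, 0.00) ✓; HZ at -97.30° ✓; |HZ| = 19.90 ✓; ∠HZK = 57.50° ✓; |ZK| = 28.50 ✓; ∠ZKF = 65.60° ✓; |KF| = 11.10 ✓; ∠KFE = 78.70° ✓; |FE| = 23.50 ✓; ∠FEW = 69.60° ✓; |EW| = 9.000 ✓; ∠EWD = 142.2° ✓; |WD| = 25.40 ✗.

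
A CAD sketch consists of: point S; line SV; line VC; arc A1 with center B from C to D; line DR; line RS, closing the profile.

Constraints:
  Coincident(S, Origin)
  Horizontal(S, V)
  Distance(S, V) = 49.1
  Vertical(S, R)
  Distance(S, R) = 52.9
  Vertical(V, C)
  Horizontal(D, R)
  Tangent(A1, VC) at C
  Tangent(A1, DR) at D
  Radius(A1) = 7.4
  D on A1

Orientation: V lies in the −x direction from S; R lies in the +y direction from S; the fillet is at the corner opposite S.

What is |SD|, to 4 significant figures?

67.36

S is at the origin; S and V share the same y with |SV| = 49.1 and V on the −x side, so V = (-49.10, 0.000). SR is vertical with |SR| = 52.9 and R on the +y side, so R = (0.000, 52.90). The virtual corner opposite S is at (-49.10, 52.90). Tangency of A1 to VC means the radius BC is perpendicular to VC and since A1 is tangent to DR there, BD ⟂ DR, with radius 7.4, so the center B sits 7.4 in from both sides at B = (-41.70, 45.50). That places the tangent points at C = (-49.10, 45.50) on VC and D = (-41.70, 52.90) on DR. Then |SD| = |D − S| = 67.36.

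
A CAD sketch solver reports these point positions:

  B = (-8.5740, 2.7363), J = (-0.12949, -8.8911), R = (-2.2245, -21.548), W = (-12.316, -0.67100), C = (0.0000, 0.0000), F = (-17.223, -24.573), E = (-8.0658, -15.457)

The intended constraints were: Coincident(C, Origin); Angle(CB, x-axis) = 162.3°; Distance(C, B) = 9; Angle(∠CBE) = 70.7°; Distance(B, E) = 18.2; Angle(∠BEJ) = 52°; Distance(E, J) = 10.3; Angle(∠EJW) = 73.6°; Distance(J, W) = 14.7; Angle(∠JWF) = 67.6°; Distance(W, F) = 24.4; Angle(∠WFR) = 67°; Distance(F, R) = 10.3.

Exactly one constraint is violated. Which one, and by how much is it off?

Distance(F, R) = 10.3 — off by 5.00.

C = (0.00, 0.00) ✓; CB at 162.3° ✓; |CB| = 9.000 ✓; ∠CBE = 70.70° ✓; |BE| = 18.20 ✓; ∠BEJ = 52.00° ✓; |EJ| = 10.30 ✓; ∠EJW = 73.60° ✓; |JW| = 14.70 ✓; ∠JWF = 67.60° ✓; |WF| = 24.40 ✓; ∠WFR = 67.00° ✓; |FR| = 15.30 ✗.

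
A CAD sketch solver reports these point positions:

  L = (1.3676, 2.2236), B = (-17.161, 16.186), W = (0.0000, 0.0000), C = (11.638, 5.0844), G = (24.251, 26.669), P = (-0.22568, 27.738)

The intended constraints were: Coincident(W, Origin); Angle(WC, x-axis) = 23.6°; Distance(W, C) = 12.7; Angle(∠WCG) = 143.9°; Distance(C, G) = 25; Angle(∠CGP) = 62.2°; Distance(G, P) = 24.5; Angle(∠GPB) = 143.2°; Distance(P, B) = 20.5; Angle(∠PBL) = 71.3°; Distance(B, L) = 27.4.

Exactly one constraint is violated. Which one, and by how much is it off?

Distance(B, L) = 27.4 — off by 4.20.

W = (0.00, 0.00) ✓; WC at 23.60° ✓; |WC| = 12.70 ✓; ∠WCG = 143.9° ✓; |CG| = 25.00 ✓; ∠CGP = 62.20° ✓; |GP| = 24.50 ✓; ∠GPB = 143.2° ✓; |PB| = 20.50 ✓; ∠PBL = 71.30° ✓; |BL| = 23.20 ✗.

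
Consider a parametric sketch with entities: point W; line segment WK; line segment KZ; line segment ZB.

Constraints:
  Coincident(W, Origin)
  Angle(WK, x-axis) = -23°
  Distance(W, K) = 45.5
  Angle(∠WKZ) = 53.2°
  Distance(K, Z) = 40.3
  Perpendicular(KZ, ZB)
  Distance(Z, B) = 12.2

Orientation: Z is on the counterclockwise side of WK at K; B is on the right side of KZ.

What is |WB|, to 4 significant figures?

50.35

∠WKZ = 53.2°, so KZ runs at -23.0° + (180° − 53.2°) = 103.8° from the x-axis; with |KZ| = 40.3, Z = K + 40.3·(cos 103.8°, sin 103.8°) = (32.27, 21.36). KZ is perpendicular to ZB; with |ZB| = 12.2 on the right of KZ, B = Z + 12.2·(0.9711, 0.2385) = (44.12, 24.27). Then |WB| = |B − W| = 50.35.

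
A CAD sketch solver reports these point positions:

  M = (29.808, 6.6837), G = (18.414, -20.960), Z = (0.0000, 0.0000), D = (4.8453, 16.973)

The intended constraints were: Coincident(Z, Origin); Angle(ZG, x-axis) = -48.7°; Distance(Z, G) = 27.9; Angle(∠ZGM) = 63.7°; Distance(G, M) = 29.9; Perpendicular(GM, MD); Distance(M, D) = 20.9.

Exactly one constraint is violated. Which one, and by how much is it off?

Distance(M, D) = 20.9 — off by 6.10.

Z = (0.00, 0.00) ✓; ZG at -48.70° ✓; |ZG| = 27.90 ✓; ∠ZGM = 63.70° ✓; |GM| = 29.90 ✓; ∠(GM, MD) = 90.00° ✓; |MD| = 27.00 ✗.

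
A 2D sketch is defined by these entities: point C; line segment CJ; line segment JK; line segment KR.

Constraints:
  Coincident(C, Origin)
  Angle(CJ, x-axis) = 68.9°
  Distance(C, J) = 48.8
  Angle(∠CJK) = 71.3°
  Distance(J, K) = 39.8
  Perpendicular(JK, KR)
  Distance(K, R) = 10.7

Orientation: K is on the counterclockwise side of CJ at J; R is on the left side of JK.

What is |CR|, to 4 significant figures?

42.96

∠CJK = 71.3°, so JK runs at 68.9° + (180° − 71.3°) = 177.6° from the x-axis; with |JK| = 39.8, K = J + 39.8·(cos 177.6°, sin 177.6°) = (-22.20, 47.19). JK is perpendicular to KR; with |KR| = 10.7 on the left of JK, R = K + 10.7·(-0.04188, -0.9991) = (-22.65, 36.50). Then |CR| = |R − C| = 42.96.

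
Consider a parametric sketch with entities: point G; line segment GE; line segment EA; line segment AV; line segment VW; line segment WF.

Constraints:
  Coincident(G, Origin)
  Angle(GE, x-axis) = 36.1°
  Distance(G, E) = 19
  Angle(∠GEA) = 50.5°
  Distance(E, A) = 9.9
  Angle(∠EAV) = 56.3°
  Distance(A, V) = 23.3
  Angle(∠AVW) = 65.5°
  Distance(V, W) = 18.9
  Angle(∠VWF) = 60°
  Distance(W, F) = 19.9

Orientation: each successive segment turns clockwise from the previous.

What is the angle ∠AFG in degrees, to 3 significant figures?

109°

G is at the origin; GE runs at 36.1° with length 19.0, so E = (15.4, 11.2). ∠GEA = 50.5° gives EA at -93.4° from the x-axis; with |EA| = 9.9, A = (14.8, 1.31). ∠EAV = 56.3° gives AV at 143° from the x-axis; with |AV| = 23.3, V = (-3.82, 15.4). ∠AVW = 65.5° gives VW at 28.4° from the x-axis; with |VW| = 18.9, W = (12.8, 24.4). ∠VWF = 60.0° gives WF at -91.6° from the x-axis; with |WF| = 19.9, F = (12.3, 4.46). Then cos ∠AFG = FA·FG / (|FA||FG|), giving 109°.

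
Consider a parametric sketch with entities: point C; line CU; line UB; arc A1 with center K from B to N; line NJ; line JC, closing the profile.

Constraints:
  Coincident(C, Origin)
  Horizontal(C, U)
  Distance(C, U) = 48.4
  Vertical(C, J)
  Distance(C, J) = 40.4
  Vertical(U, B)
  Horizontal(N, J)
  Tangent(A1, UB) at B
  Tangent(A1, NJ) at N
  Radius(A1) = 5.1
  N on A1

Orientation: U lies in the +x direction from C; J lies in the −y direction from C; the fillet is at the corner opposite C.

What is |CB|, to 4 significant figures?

59.91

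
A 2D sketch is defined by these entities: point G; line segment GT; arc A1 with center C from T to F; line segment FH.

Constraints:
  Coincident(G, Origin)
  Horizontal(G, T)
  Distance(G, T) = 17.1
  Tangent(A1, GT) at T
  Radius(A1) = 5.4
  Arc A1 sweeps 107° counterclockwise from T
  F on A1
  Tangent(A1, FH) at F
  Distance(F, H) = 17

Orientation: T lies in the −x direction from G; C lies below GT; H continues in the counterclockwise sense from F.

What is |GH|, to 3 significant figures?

29.0

On A1, T sits at bearing 90° from C; a 107° counterclockwise sweep puts F at bearing 197°, so F = C + 5.4·(cos 197°, sin 197°) = (-22.3, -6.98). The tangent condition forces CF to be normal to FH, so FH runs along (−sin 197°, cos 197°); with |FH| = 17.0, H = (-17.3, -23.2). Then |GH| = |H − G| = 29.0.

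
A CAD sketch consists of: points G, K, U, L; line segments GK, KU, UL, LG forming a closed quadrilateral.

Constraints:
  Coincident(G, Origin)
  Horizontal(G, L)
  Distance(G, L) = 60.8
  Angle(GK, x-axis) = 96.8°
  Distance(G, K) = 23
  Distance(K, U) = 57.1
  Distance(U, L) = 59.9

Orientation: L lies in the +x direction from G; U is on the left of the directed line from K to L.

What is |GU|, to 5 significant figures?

71.476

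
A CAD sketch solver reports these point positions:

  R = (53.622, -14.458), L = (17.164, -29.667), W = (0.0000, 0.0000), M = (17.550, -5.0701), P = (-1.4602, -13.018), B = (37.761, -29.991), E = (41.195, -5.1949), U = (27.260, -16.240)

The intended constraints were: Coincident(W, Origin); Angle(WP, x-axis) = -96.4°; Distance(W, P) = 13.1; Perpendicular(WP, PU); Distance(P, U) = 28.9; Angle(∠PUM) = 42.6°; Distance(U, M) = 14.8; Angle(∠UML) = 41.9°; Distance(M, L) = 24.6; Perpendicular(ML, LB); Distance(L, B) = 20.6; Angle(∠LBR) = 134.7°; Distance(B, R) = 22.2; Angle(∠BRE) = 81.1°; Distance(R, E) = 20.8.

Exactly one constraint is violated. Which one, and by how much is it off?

Distance(R, E) = 20.8 — off by 5.30.

W = (0.00, 0.00) ✓; WP at -96.40° ✓; |WP| = 13.10 ✓; ∠(WP, PU) = 90.00° ✓; |PU| = 28.90 ✓; ∠PUM = 42.60° ✓; |UM| = 14.80 ✓; ∠UML = 41.90° ✓; |ML| = 24.60 ✓; ∠(ML, LB) = 90.00° ✓; |LB| = 20.60 ✓; ∠LBR = 134.7° ✓; |BR| = 22.20 ✓; ∠BRE = 81.10° ✓; |RE| = 15.50 ✗.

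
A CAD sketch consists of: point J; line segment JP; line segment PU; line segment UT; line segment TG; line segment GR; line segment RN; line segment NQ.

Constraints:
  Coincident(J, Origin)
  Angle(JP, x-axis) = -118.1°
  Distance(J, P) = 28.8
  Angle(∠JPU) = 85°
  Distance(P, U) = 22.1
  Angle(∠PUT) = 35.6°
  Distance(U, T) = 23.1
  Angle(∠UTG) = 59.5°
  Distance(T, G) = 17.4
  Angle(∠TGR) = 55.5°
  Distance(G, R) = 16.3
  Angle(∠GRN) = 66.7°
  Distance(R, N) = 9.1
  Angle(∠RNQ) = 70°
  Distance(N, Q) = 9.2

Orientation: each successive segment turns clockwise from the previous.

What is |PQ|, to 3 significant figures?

6.06

J is at the origin; JP runs at -118.1° with length 28.8, so P = (-13.6, -25.4). ∠JPU = 85.0° gives PU at 147° from the x-axis; with |PU| = 22.1, U = (-32.1, -13.3). ∠PUT = 35.6° gives UT at 2.50° from the x-axis; with |UT| = 23.1, T = (-9.00, -12.3). ∠UTG = 59.5° gives TG at -118° from the x-axis; with |TG| = 17.4, G = (-17.2, -27.7). ∠TGR = 55.5° gives GR at 118° from the x-axis; with |GR| = 16.3, R = (-24.7, -13.2). ∠GRN = 66.7° gives RN at 4.20° from the x-axis; with |RN| = 9.1, N = (-15.6, -12.6). ∠RNQ = 70.0° gives NQ at -106° from the x-axis; with |NQ| = 9.2, Q = (-18.1, -21.4). Then |PQ| = |Q − P| = 6.06.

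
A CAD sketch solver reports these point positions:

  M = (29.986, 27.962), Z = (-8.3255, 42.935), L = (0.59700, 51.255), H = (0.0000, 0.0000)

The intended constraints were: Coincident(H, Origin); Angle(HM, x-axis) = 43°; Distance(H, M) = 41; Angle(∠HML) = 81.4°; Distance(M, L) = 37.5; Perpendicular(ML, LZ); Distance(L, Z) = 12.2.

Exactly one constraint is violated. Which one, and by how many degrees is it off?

Perpendicular(ML, LZ) — off by 8.60°.

H = (0.00, 0.00) ✓; HM at 43.00° ✓; |HM| = 41.00 ✓; ∠HML = 81.40° ✓; |ML| = 37.50 ✓; ∠(ML, LZ) = 81.40° ✗; |LZ| = 12.20 ✓.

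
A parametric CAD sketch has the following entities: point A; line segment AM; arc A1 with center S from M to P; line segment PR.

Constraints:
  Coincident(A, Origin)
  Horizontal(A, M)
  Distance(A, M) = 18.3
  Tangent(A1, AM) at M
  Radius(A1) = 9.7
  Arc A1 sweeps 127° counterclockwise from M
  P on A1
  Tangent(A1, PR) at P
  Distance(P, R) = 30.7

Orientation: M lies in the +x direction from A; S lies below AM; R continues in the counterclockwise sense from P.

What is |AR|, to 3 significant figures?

49.5

A is at the origin; AM is horizontal with |AM| = 18.3 and M on the +x side, so M = (18.3, 0.00). Since A1 is tangent to AM there, SM ⟂ AM, so S = M + (0, -9.7) = (18.3, -9.70). On A1, M sits at bearing 90° from S; a 127° counterclockwise sweep puts P at bearing 217°, so P = S + 9.7·(cos 217°, sin 217°) = (10.6, -15.5). The tangent condition forces SP to be normal to PR, so PR runs along (−sin 217°, cos 217°); with |PR| = 30.7, R = (29.0, -40.1). Then |AR| = |R − A| = 49.5.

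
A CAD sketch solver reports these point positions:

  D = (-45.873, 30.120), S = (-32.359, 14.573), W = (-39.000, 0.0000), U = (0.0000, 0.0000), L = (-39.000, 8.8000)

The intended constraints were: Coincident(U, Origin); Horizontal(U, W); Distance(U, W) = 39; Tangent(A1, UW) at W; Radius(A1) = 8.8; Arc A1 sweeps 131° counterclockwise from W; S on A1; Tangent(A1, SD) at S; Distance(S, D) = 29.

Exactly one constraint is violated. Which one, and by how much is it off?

Distance(S, D) = 29 — off by 8.40.

U = (0.00, 0.00) ✓; U.y = 0.00, W.y = 0.00 ✓; |UW| = 39.00 ✓; ∠(LW, WU) = 90.00° ✓; |LW| = 8.800 ✓; bearing(L→S) − bearing(L→W) = 131.0° ✓; |LS| = 8.799 ✓; ∠(LS, SD) = 90.00° ✓; |SD| = 20.60 ✗.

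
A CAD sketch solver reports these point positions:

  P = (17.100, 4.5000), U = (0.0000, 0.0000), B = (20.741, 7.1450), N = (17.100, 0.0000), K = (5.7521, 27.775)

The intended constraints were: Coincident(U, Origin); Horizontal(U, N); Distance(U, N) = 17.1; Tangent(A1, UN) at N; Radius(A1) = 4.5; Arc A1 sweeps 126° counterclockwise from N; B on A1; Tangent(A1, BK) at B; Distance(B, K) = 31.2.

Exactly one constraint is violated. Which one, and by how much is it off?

Distance(B, K) = 31.2 — off by 5.70.

U = (0.00, 0.00) ✓; U.y = 0.00, N.y = 0.00 ✓; |UN| = 17.10 ✓; ∠(PN, NU) = 90.00° ✓; |PN| = 4.500 ✓; bearing(P→B) − bearing(P→N) = 126.0° ✓; |PB| = 4.500 ✓; ∠(PB, BK) = 90.00° ✓; |BK| = 25.50 ✗.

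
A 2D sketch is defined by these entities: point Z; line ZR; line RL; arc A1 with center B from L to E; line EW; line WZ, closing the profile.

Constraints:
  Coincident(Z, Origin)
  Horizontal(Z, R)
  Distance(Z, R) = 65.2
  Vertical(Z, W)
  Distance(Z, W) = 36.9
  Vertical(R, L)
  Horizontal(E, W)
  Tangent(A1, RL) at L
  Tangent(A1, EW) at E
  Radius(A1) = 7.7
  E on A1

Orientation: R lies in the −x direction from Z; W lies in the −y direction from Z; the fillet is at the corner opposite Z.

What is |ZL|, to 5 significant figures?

71.440

The virtual corner opposite Z is at (-65.200, -36.900). A1 meets RL tangentially, so BL is at right angles to RL and tangency of A1 to EW means the radius BE is perpendicular to EW, with radius 7.7, so the center B sits 7.7 in from both sides at B = (-57.500, -29.200). That places the tangent points at L = (-65.200, -29.200) on RL and E = (-57.500, -36.900) on EW. Then |ZL| = |L − Z| = 71.440.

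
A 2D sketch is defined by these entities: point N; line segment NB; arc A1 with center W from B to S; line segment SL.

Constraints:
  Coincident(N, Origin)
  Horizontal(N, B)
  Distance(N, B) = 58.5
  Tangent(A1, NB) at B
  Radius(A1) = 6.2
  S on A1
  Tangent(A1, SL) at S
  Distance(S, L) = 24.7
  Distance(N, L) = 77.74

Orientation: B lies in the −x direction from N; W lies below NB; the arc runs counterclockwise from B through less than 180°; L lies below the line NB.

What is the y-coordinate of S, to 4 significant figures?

-4.073

Checks: |WS| = 6.200 ✓; ∠(WS, SL) = 90.00° ✓; |SL| = 24.70 ✓; |NL| = 77.74 ✓.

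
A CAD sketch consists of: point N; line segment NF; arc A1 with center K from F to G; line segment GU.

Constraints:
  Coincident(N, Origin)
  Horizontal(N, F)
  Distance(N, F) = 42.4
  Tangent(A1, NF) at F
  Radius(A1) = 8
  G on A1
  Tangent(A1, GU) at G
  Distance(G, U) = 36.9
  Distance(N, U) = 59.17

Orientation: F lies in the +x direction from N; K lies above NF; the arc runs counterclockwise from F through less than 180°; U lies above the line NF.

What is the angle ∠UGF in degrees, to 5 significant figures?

125.42°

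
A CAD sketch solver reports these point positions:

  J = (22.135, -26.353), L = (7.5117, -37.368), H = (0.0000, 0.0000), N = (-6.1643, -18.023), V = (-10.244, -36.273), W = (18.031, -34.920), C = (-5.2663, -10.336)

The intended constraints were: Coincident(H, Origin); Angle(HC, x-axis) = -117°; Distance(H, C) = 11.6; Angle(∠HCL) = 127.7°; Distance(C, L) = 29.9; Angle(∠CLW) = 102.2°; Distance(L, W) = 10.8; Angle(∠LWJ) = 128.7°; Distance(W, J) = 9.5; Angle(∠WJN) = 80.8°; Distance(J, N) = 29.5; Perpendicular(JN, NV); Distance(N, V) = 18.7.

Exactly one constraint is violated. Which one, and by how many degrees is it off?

Perpendicular(JN, NV) — off by 3.80°.

H = (0.00, 0.00) ✓; HC at -117.0° ✓; |HC| = 11.60 ✓; ∠HCL = 127.7° ✓; |CL| = 29.90 ✓; ∠CLW = 102.2° ✓; |LW| = 10.80 ✓; ∠LWJ = 128.7° ✓; |WJ| = 9.499 ✓; ∠WJN = 80.81° ✓; |JN| = 29.50 ✓; ∠(JN, NV) = 93.80° ✗; |NV| = 18.70 ✓.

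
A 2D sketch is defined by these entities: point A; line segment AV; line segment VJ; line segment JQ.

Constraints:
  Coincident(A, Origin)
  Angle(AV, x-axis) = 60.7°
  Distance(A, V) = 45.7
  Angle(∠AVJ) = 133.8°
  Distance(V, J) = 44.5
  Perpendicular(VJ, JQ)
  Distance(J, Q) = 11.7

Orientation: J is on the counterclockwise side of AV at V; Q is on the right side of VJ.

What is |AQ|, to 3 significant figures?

88.3

A is at the origin; AV runs at 60.7° with length 45.7, so V = 45.7·(cos 60.7°, sin 60.7°) = (22.4, 39.9). ∠AVJ = 133.8°, so VJ runs at 60.7° + (180° − 133.8°) = 107° from the x-axis; with |VJ| = 44.5, J = V + 44.5·(cos 107°, sin 107°) = (9.43, 82.4). VJ ⟂ JQ; with |JQ| = 11.7 on the right of VJ, Q = J + 11.7·(0.957, 0.291) = (20.6, 85.8). Then |AQ| = |Q − A| = 88.3.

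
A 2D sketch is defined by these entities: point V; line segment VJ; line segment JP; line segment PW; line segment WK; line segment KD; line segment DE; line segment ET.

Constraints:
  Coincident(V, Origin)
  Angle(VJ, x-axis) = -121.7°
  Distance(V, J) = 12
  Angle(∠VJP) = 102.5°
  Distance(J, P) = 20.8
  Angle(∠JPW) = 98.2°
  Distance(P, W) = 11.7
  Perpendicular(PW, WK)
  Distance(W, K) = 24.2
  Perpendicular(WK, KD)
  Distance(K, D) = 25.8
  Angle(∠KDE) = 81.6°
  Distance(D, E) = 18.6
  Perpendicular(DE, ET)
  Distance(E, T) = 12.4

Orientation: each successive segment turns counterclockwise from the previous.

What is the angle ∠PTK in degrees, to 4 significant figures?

153.5°

∠KDE = 81.6° gives DE at -44.00° from the x-axis; with |DE| = 18.6, E = (-3.951, -27.06). DE ⟂ ET, so ET runs at 46.00°; with |ET| = 12.4, T = (4.663, -18.14). Then cos ∠PTK = TP·TK / (|TP||TK|), giving 153.5°.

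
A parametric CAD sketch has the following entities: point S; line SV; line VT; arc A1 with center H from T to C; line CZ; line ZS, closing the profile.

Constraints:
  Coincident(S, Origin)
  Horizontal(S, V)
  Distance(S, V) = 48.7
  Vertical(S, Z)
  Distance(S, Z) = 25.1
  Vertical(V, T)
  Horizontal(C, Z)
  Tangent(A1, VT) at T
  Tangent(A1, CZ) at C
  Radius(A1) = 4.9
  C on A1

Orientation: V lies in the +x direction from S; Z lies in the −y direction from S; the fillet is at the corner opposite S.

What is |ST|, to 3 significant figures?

52.7

S is at the origin; SV is horizontal with |SV| = 48.7 and V on the +x side, so V = (48.7, 0.00). S and Z share the same x with |SZ| = 25.1 and Z on the −y side, so Z = (0.00, -25.1). The virtual corner opposite S is at (48.7, -25.1). The tangent condition forces HT to be normal to VT and the tangent condition forces HC to be normal to CZ, with radius 4.9, so the center H sits 4.9 in from both sides at H = (43.8, -20.2). That places the tangent points at T = (48.7, -20.2) on VT and C = (43.8, -25.1) on CZ. Then |ST| = |T − S| = 52.7.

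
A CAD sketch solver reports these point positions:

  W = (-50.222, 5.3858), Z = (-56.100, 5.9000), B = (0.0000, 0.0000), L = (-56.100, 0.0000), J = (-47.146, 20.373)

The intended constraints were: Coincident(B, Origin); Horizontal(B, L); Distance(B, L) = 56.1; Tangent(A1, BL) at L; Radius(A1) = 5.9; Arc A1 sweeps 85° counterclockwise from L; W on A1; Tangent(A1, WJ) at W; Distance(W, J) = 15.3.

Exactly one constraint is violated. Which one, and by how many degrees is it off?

Tangent(A1, WJ) at W — off by 6.60°.

B = (0.00, 0.00) ✓; B.y = 0.00, L.y = 0.00 ✓; |BL| = 56.10 ✓; ∠(ZL, LB) = 90.00° ✓; |ZL| = 5.900 ✓; bearing(Z→W) − bearing(Z→L) = 85.00° ✓; |ZW| = 5.900 ✓; ∠(ZW, WJ) = 96.60° ✗; |WJ| = 15.30 ✓.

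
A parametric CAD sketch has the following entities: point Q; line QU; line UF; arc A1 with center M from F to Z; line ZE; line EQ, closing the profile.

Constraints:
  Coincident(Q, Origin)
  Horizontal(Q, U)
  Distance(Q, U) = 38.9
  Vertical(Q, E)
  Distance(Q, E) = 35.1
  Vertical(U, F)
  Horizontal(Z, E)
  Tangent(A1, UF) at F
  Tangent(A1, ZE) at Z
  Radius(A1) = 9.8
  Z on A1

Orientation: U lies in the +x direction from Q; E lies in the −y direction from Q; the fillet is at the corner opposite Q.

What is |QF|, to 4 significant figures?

46.40

Q is at the origin; QU is horizontal with |QU| = 38.9 and U on the +x side, so U = (38.90, 0.000). Q and E share the same x with |QE| = 35.1 and E on the −y side, so E = (0.000, -35.10). The virtual corner opposite Q is at (38.90, -35.10). A1 meets UF tangentially, so MF is at right angles to UF and the tangent condition forces MZ to be normal to ZE, with radius 9.8, so the center M sits 9.8 in from both sides at M = (29.10, -25.30). That places the tangent points at F = (38.90, -25.30) on UF and Z = (29.10, -35.10) on ZE. Then |QF| = |F − Q| = 46.40.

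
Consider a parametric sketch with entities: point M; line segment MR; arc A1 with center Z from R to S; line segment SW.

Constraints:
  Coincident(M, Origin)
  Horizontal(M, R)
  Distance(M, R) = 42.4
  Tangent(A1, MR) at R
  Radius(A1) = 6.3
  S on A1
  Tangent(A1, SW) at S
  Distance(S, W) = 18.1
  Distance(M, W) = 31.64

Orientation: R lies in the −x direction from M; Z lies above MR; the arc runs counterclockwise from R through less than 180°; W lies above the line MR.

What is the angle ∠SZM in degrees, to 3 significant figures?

27.9°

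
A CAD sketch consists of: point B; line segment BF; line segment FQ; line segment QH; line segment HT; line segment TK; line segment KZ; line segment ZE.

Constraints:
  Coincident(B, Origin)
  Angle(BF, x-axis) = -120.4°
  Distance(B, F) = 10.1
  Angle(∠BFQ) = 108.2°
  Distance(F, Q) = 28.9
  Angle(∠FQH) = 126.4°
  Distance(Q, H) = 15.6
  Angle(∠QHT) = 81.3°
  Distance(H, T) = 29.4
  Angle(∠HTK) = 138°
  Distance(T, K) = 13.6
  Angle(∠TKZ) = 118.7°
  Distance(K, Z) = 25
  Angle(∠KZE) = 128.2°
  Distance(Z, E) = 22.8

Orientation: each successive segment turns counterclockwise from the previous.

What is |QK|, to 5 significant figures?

37.681

∠QHT = 81.3° gives HT at 103.70° from the x-axis; with |HT| = 29.4, T = (22.579, -0.46642). ∠HTK = 138.0° gives TK at 145.70° from the x-axis; with |TK| = 13.6, K = (11.344, 7.1975). Then |QK| = |K − Q| = 37.681.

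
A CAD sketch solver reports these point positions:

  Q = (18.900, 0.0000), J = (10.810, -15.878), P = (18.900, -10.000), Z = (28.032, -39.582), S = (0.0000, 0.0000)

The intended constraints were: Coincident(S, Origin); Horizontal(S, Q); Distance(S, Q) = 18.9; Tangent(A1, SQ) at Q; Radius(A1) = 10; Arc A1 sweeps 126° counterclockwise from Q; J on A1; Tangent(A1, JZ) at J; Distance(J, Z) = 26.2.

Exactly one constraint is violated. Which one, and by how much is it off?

Distance(J, Z) = 26.2 — off by 3.10.

S = (0.00, 0.00) ✓; S.y = 0.00, Q.y = 0.00 ✓; |SQ| = 18.90 ✓; ∠(PQ, QS) = 90.00° ✓; |PQ| = 10.00 ✓; bearing(P→J) − bearing(P→Q) = 126.0° ✓; |PJ| = 10.00 ✓; ∠(PJ, JZ) = 90.00° ✓; |JZ| = 29.30 ✗.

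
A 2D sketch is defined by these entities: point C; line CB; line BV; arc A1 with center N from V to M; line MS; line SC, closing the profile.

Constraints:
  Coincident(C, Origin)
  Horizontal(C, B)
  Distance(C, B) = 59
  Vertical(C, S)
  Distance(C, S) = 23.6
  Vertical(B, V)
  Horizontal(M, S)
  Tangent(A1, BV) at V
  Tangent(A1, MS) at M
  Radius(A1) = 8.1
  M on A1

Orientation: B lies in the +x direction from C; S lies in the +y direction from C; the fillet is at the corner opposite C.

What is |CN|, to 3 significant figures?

53.2

C and S share the same x with |CS| = 23.6 and S on the +y side, so S = (0.00, 23.6). The virtual corner opposite C is at (59.0, 23.6). The tangent condition forces NV to be normal to BV and since A1 is tangent to MS there, NM ⟂ MS, with radius 8.1, so the center N sits 8.1 in from both sides at N = (50.9, 15.5). Then |CN| = |N − C| = 53.2.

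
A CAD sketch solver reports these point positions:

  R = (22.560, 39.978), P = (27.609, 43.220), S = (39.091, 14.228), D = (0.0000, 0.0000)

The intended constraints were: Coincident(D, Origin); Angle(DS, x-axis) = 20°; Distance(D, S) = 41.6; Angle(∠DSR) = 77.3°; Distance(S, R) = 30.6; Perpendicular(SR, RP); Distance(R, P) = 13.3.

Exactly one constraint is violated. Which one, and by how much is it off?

Distance(R, P) = 13.3 — off by 7.30.

D = (0.00, 0.00) ✓; DS at 20.00° ✓; |DS| = 41.60 ✓; ∠DSR = 77.30° ✓; |SR| = 30.60 ✓; ∠(SR, RP) = 89.99° ✓; |RP| = 6.000 ✗.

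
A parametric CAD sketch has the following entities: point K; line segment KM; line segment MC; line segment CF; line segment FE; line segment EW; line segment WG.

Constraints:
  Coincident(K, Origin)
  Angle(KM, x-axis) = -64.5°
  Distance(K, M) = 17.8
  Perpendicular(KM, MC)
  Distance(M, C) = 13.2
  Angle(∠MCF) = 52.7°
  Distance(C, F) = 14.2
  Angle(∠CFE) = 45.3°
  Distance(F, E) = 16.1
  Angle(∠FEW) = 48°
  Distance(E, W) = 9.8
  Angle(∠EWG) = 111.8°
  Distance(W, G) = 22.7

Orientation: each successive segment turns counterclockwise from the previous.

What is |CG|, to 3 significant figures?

24.2

K is at the origin; KM runs at -64.5° with length 17.8, so M = (7.66, -16.1). KM ⟂ MC, so MC runs at 25.5°; with |MC| = 13.2, C = (19.6, -10.4). ∠MCF = 52.7° gives CF at 153° from the x-axis; with |CF| = 14.2, F = (6.95, -3.89). ∠CFE = 45.3° gives FE at -72.5° from the x-axis; with |FE| = 16.1, E = (11.8, -19.2). ∠FEW = 48.0° gives EW at 59.5° from the x-axis; with |EW| = 9.8, W = (16.8, -10.8). ∠EWG = 111.8° gives WG at 128° from the x-axis; with |WG| = 22.7, G = (2.88, 7.16). Then |CG| = |G − C| = 24.2.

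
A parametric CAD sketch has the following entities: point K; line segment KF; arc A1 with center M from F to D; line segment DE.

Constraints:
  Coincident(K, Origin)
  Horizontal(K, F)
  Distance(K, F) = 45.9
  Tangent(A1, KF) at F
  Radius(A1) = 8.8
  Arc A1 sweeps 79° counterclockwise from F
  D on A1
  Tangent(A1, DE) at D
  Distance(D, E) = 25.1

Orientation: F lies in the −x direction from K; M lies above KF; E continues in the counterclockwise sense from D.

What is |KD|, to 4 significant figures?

37.94

K is at the origin; K and F share the same y with |KF| = 45.9 and F on the −x side, so F = (-45.90, 0.000). Since A1 is tangent to KF there, MF ⟂ KF, so M = F + (0, 8.8) = (-45.90, 8.800). On A1, F sits at bearing -90° from M; a 79° counterclockwise sweep puts D at bearing -11°, so D = M + 8.8·(cos -11°, sin -11°) = (-37.26, 7.121). Then |KD| = |D − K| = 37.94.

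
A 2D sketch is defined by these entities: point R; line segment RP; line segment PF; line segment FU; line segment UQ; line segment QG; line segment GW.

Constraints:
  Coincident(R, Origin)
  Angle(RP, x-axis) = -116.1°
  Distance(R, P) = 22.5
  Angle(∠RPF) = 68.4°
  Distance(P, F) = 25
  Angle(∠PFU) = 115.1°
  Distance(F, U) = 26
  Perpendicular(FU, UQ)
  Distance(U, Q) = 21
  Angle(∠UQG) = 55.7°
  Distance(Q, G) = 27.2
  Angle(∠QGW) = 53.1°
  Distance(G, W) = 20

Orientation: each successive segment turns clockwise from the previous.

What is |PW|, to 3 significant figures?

40.5

R is at the origin; RP runs at -116.1° with length 22.5, so P = (-9.90, -20.2). ∠RPF = 68.4° gives PF at 132° from the x-axis; with |PF| = 25.0, F = (-26.7, -1.71). ∠PFU = 115.1° gives FU at 67.4° from the x-axis; with |FU| = 26.0, U = (-16.7, 22.3). FU ⟂ UQ, so UQ runs at -22.6°; with |UQ| = 21.0, Q = (2.66, 14.2). ∠UQG = 55.7° gives QG at -147° from the x-axis; with |QG| = 27.2, G = (-20.1, -0.636). ∠QGW = 53.1° gives GW at 86.2° from the x-axis; with |GW| = 20.0, W = (-18.8, 19.3). Then |PW| = |W − P| = 40.5.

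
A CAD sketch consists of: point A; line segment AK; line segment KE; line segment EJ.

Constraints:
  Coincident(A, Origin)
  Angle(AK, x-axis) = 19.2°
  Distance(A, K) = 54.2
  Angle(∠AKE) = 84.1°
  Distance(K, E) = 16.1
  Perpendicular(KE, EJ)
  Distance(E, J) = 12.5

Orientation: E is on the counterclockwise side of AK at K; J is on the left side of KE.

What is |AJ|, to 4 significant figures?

42.73

∠AKE = 84.1°, so KE runs at 19.2° + (180° − 84.1°) = 115.1° from the x-axis; with |KE| = 16.1, E = K + 16.1·(cos 115.1°, sin 115.1°) = (44.36, 32.40). The perpendicularity gives EJ at right angles to KE; with |EJ| = 12.5 on the left of KE, J = E + 12.5·(-0.9056, -0.4242) = (33.04, 27.10). Then |AJ| = |J − A| = 42.73.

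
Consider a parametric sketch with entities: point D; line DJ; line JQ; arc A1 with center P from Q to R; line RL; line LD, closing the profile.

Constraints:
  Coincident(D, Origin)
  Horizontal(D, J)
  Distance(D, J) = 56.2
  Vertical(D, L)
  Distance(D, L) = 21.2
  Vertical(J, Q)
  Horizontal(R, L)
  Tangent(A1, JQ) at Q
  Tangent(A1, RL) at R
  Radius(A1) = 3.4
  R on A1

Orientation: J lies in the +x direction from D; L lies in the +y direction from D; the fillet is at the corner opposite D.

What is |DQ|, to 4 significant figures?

58.95

D is at the origin; D and J share the same y with |DJ| = 56.2 and J on the +x side, so J = (56.20, 0.000). DL is vertical with |DL| = 21.2 and L on the +y side, so L = (0.000, 21.20). The virtual corner opposite D is at (56.20, 21.20). Tangency of A1 to JQ means the radius PQ is perpendicular to JQ and since A1 is tangent to RL there, PR ⟂ RL, with radius 3.4, so the center P sits 3.4 in from both sides at P = (52.80, 17.80). That places the tangent points at Q = (56.20, 17.80) on JQ and R = (52.80, 21.20) on RL. Then |DQ| = |Q − D| = 58.95.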